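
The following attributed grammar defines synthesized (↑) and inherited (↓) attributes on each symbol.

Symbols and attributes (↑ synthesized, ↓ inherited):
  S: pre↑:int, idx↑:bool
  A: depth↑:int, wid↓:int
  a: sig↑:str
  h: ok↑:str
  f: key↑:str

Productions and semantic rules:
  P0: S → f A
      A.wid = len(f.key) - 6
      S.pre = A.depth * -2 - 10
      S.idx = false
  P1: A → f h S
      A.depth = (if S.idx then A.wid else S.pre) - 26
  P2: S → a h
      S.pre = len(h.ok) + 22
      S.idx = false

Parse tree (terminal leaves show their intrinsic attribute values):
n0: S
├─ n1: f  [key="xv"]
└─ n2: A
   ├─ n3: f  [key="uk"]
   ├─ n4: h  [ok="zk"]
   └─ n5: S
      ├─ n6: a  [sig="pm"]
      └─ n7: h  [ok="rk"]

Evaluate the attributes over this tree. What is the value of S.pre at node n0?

1. n1.key = "xv"  [terminal]
2. n2.wid = -4  [len(f.key) - 6]
3. n3.key = "uk"  [terminal]
4. n4.ok = "zk"  [terminal]
5. n6.sig = "pm"  [terminal]
6. n7.ok = "rk"  [terminal]
7. n5.pre = 24  [len(h.ok) + 22]
8. n5.idx = false  [false]
9. n2.depth = -2  [(if S.idx then A.wid else S.pre) - 26]
10. n0.pre = -6  [A.depth * -2 - 10]
11. n0.idx = false  [false]

-6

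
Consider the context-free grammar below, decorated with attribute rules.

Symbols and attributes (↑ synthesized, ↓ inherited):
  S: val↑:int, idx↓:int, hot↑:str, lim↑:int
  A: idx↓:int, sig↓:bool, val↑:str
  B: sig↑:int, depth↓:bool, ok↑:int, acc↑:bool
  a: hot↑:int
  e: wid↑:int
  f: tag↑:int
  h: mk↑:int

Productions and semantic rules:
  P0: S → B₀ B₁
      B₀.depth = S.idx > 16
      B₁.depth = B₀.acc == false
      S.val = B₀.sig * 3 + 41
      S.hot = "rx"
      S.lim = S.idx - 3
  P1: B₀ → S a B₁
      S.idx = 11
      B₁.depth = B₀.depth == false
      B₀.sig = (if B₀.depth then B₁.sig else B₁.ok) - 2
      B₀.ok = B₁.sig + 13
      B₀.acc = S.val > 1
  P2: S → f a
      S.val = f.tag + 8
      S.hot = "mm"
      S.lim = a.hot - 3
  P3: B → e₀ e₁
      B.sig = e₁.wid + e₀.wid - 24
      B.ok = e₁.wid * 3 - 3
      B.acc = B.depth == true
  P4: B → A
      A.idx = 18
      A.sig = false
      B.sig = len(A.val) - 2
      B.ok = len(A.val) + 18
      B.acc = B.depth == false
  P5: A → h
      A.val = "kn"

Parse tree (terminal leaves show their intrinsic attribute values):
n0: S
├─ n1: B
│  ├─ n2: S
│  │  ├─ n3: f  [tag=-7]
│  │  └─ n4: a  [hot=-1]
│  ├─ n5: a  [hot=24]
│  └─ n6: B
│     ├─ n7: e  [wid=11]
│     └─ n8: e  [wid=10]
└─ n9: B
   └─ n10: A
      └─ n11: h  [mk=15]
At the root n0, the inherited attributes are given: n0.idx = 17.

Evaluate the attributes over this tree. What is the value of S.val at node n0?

26

1. n0.idx = 17  [given at root]
2. n1.depth = true  [S.idx > 16]
3. n2.idx = 11  [11]
4. n3.tag = -7  [terminal]
5. n4.hot = -1  [terminal]
6. n2.val = 1  [f.tag + 8]
7. n2.hot = "mm"  ["mm"]
8. n2.lim = -4  [a.hot - 3]
9. n5.hot = 24  [terminal]
10. n6.depth = false  [B₀.depth == false]
11. n7.wid = 11  [terminal]
12. n8.wid = 10  [terminal]
13. n6.sig = -3  [e₁.wid + e₀.wid - 24]
14. n6.ok = 27  [e₁.wid * 3 - 3]
15. n6.acc = false  [B.depth == true]
16. n1.sig = -5  [(if B₀.depth then B₁.sig else B₁.ok) - 2]
17. n1.ok = 10  [B₁.sig + 13]
18. n1.acc = false  [S.val > 1]
19. n9.depth = true  [B₀.acc == false]
20. n10.idx = 18  [18]
21. n10.sig = false  [false]
22. n11.mk = 15  [terminal]
23. n10.val = "kn"  ["kn"]
24. n9.sig = 0  [len(A.val) - 2]
25. n9.ok = 20  [len(A.val) + 18]
26. n9.acc = false  [B.depth == false]
27. n0.val = 26  [B₀.sig * 3 + 41]
28. n0.hot = "rx"  ["rx"]
29. n0.lim = 14  [S.idx - 3]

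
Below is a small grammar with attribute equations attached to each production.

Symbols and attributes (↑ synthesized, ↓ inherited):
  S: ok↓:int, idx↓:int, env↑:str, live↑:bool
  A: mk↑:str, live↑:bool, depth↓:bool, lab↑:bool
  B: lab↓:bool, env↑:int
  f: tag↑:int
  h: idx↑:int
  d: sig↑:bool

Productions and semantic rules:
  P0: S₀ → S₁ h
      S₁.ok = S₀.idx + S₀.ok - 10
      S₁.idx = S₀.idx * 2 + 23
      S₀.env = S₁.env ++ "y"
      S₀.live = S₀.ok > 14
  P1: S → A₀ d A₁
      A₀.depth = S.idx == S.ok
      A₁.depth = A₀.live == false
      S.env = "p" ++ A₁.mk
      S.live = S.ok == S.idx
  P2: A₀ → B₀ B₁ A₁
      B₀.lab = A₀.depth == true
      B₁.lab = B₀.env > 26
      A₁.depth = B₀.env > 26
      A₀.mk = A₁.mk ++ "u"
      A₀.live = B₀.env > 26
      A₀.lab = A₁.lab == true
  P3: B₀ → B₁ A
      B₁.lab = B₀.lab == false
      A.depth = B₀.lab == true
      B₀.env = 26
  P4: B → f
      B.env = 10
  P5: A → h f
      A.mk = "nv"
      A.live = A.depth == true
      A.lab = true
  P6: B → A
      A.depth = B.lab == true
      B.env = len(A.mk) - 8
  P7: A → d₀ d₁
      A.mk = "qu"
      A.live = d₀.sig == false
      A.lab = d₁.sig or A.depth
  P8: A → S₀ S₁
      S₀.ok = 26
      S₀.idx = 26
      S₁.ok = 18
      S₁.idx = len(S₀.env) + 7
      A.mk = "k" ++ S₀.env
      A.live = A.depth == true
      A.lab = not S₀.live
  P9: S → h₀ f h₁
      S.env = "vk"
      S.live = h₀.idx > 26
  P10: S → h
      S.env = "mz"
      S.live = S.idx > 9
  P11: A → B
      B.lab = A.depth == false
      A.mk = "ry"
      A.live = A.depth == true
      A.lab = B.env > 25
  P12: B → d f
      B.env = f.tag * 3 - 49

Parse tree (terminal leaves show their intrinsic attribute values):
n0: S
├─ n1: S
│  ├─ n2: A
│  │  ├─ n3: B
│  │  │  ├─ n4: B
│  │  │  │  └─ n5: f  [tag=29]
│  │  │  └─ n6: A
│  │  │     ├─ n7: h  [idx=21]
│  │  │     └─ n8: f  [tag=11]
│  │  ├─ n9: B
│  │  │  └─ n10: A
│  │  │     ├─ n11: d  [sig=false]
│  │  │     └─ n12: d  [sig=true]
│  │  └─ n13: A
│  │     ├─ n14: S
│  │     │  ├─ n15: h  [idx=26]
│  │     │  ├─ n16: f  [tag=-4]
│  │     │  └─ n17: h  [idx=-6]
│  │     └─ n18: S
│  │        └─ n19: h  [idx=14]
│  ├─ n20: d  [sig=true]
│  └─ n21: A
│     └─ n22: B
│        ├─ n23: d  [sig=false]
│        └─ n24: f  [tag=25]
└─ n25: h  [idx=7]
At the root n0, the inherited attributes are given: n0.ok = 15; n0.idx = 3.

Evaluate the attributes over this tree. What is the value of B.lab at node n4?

true

1. n0.ok = 15  [given at root]
2. n0.idx = 3  [given at root]
3. n1.ok = 8  [S₀.idx + S₀.ok - 10]
4. n1.idx = 29  [S₀.idx * 2 + 23]
5. n2.depth = false  [S.idx == S.ok]
6. n3.lab = false  [A₀.depth == true]
7. n4.lab = true  [B₀.lab == false]
8. n5.tag = 29  [terminal]
9. n4.env = 10  [10]
10. n6.depth = false  [B₀.lab == true]
11. n7.idx = 21  [terminal]
12. n8.tag = 11  [terminal]
13. n6.mk = "nv"  ["nv"]
14. n6.live = false  [A.depth == true]
15. n6.lab = true  [true]
16. n3.env = 26  [26]
17. n9.lab = false  [B₀.env > 26]
18. n10.depth = false  [B.lab == true]
19. n11.sig = false  [terminal]
20. n12.sig = true  [terminal]
21. n10.mk = "qu"  ["qu"]
22. n10.live = true  [d₀.sig == false]
23. n10.lab = true  [d₁.sig or A.depth]
24. n9.env = -6  [len(A.mk) - 8]
25. n13.depth = false  [B₀.env > 26]
26. n14.ok = 26  [26]
27. n14.idx = 26  [26]
28. n15.idx = 26  [terminal]
29. n16.tag = -4  [terminal]
30. n17.idx = -6  [terminal]
31. n14.env = "vk"  ["vk"]
32. n14.live = false  [h₀.idx > 26]
33. n18.ok = 18  [18]
34. n18.idx = 9  [len(S₀.env) + 7]
35. n19.idx = 14  [terminal]
36. n18.env = "mz"  ["mz"]
37. n18.live = false  [S.idx > 9]
38. n13.mk = "kvk"  ["k" ++ S₀.env]
39. n13.live = false  [A.depth == true]
40. n13.lab = true  [not S₀.live]
41. n2.mk = "kvku"  [A₁.mk ++ "u"]
42. n2.live = false  [B₀.env > 26]
43. n2.lab = true  [A₁.lab == true]
44. n20.sig = true  [terminal]
45. n21.depth = true  [A₀.live == false]
46. n22.lab = false  [A.depth == false]
47. n23.sig = false  [terminal]
48. n24.tag = 25  [terminal]
49. n22.env = 26  [f.tag * 3 - 49]
50. n21.mk = "ry"  ["ry"]
51. n21.live = true  [A.depth == true]
52. n21.lab = true  [B.env > 25]
53. n1.env = "pry"  ["p" ++ A₁.mk]
54. n1.live = false  [S.ok == S.idx]
55. n25.idx = 7  [terminal]
56. n0.env = "pryy"  [S₁.env ++ "y"]
57. n0.live = true  [S₀.ok > 14]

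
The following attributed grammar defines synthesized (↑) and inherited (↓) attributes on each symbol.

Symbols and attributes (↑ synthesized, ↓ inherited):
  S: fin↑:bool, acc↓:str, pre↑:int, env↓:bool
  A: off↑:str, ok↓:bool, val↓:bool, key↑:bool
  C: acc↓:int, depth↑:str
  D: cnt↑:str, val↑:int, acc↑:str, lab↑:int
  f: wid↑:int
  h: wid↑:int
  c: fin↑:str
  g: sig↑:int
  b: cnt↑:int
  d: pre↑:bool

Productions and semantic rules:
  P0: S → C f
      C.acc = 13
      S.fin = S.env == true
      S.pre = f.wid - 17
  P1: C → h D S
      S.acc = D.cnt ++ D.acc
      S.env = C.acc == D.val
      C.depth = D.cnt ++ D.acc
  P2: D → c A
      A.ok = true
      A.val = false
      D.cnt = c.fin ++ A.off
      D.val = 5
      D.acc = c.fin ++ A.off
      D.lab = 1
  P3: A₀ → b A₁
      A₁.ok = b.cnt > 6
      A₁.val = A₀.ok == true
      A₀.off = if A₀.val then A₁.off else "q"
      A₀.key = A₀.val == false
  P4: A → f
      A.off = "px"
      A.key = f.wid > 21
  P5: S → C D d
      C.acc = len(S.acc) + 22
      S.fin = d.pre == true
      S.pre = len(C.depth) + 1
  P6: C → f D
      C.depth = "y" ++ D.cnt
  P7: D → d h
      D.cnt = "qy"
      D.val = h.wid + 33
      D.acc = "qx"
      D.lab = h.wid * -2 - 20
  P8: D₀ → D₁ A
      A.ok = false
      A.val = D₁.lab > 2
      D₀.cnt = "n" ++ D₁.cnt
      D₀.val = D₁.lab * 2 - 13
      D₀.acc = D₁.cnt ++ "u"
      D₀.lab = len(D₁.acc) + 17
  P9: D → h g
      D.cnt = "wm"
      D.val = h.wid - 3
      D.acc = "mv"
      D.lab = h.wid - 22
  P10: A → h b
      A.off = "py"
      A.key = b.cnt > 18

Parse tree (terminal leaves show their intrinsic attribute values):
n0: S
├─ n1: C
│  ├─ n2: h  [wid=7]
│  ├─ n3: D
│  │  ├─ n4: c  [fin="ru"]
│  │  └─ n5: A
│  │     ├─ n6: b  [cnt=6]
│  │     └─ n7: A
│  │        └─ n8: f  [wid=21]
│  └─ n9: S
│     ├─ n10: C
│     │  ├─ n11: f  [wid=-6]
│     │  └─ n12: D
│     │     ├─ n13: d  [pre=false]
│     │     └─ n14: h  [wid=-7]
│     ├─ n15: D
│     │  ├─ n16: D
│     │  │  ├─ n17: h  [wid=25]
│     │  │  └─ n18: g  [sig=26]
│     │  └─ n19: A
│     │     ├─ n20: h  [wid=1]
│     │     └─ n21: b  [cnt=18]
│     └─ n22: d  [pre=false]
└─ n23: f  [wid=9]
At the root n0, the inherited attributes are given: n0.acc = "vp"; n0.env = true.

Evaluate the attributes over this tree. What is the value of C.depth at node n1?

1. n0.acc = "vp"  [given at root]
2. n0.env = true  [given at root]
3. n1.acc = 13  [13]
4. n2.wid = 7  [terminal]
5. n4.fin = "ru"  [terminal]
6. n5.ok = true  [true]
7. n5.val = false  [false]
8. n6.cnt = 6  [terminal]
9. n7.ok = false  [b.cnt > 6]
10. n7.val = true  [A₀.ok == true]
11. n8.wid = 21  [terminal]
12. n7.off = "px"  ["px"]
13. n7.key = false  [f.wid > 21]
14. n5.off = "q"  [if A₀.val then A₁.off else "q"]
15. n5.key = true  [A₀.val == false]
16. n3.cnt = "ruq"  [c.fin ++ A.off]
17. n3.val = 5  [5]
18. n3.acc = "ruq"  [c.fin ++ A.off]
19. n3.lab = 1  [1]
20. n9.acc = "ruqruq"  [D.cnt ++ D.acc]
21. n9.env = false  [C.acc == D.val]
22. n10.acc = 28  [len(S.acc) + 22]
23. n11.wid = -6  [terminal]
24. n13.pre = false  [terminal]
25. n14.wid = -7  [terminal]
26. n12.cnt = "qy"  ["qy"]
27. n12.val = 26  [h.wid + 33]
28. n12.acc = "qx"  ["qx"]
29. n12.lab = -6  [h.wid * -2 - 20]
30. n10.depth = "yqy"  ["y" ++ D.cnt]
31. n17.wid = 25  [terminal]
32. n18.sig = 26  [terminal]
33. n16.cnt = "wm"  ["wm"]
34. n16.val = 22  [h.wid - 3]
35. n16.acc = "mv"  ["mv"]
36. n16.lab = 3  [h.wid - 22]
37. n19.ok = false  [false]
38. n19.val = true  [D₁.lab > 2]
39. n20.wid = 1  [terminal]
40. n21.cnt = 18  [terminal]
41. n19.off = "py"  ["py"]
42. n19.key = false  [b.cnt > 18]
43. n15.cnt = "nwm"  ["n" ++ D₁.cnt]
44. n15.val = -7  [D₁.lab * 2 - 13]
45. n15.acc = "wmu"  [D₁.cnt ++ "u"]
46. n15.lab = 19  [len(D₁.acc) + 17]
47. n22.pre = false  [terminal]
48. n9.fin = false  [d.pre == true]
49. n9.pre = 4  [len(C.depth) + 1]
50. n1.depth = "ruqruq"  [D.cnt ++ D.acc]
51. n23.wid = 9  [terminal]
52. n0.fin = true  [S.env == true]
53. n0.pre = -8  [f.wid - 17]

"ruqruq"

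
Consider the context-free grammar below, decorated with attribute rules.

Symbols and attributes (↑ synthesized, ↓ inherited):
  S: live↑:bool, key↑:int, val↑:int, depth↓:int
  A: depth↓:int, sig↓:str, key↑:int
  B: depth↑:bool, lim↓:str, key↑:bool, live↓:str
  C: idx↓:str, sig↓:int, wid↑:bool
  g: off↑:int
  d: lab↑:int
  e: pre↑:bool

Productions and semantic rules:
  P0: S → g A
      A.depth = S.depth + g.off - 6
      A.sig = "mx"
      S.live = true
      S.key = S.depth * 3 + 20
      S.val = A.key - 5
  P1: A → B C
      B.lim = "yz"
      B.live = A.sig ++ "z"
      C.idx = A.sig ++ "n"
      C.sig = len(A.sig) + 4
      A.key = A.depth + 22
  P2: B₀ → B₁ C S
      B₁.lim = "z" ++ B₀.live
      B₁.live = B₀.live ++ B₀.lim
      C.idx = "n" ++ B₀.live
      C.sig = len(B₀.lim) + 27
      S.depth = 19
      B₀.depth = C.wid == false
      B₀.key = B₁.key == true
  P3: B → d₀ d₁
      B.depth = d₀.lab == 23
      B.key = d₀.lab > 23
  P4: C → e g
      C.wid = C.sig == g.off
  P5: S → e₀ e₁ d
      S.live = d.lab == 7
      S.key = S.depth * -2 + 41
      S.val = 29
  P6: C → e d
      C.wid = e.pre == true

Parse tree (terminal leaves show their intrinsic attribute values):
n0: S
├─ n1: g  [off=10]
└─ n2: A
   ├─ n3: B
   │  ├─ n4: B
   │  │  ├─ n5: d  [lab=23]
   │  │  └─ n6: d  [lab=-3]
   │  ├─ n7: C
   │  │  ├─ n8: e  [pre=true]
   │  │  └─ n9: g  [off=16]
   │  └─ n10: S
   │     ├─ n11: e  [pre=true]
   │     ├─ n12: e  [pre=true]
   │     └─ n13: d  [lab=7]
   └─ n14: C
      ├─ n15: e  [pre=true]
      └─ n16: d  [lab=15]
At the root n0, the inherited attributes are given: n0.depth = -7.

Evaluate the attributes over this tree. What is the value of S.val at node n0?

14

1. n0.depth = -7  [given at root]
2. n1.off = 10  [terminal]
3. n2.depth = -3  [S.depth + g.off - 6]
4. n2.sig = "mx"  ["mx"]
5. n3.lim = "yz"  ["yz"]
6. n3.live = "mxz"  [A.sig ++ "z"]
7. n4.lim = "zmxz"  ["z" ++ B₀.live]
8. n4.live = "mxzyz"  [B₀.live ++ B₀.lim]
9. n5.lab = 23  [terminal]
10. n6.lab = -3  [terminal]
11. n4.depth = true  [d₀.lab == 23]
12. n4.key = false  [d₀.lab > 23]
13. n7.idx = "nmxz"  ["n" ++ B₀.live]
14. n7.sig = 29  [len(B₀.lim) + 27]
15. n8.pre = true  [terminal]
16. n9.off = 16  [terminal]
17. n7.wid = false  [C.sig == g.off]
18. n10.depth = 19  [19]
19. n11.pre = true  [terminal]
20. n12.pre = true  [terminal]
21. n13.lab = 7  [terminal]
22. n10.live = true  [d.lab == 7]
23. n10.key = 3  [S.depth * -2 + 41]
24. n10.val = 29  [29]
25. n3.depth = true  [C.wid == false]
26. n3.key = false  [B₁.key == true]
27. n14.idx = "mxn"  [A.sig ++ "n"]
28. n14.sig = 6  [len(A.sig) + 4]
29. n15.pre = true  [terminal]
30. n16.lab = 15  [terminal]
31. n14.wid = true  [e.pre == true]
32. n2.key = 19  [A.depth + 22]
33. n0.live = true  [true]
34. n0.key = -1  [S.depth * 3 + 20]
35. n0.val = 14  [A.key - 5]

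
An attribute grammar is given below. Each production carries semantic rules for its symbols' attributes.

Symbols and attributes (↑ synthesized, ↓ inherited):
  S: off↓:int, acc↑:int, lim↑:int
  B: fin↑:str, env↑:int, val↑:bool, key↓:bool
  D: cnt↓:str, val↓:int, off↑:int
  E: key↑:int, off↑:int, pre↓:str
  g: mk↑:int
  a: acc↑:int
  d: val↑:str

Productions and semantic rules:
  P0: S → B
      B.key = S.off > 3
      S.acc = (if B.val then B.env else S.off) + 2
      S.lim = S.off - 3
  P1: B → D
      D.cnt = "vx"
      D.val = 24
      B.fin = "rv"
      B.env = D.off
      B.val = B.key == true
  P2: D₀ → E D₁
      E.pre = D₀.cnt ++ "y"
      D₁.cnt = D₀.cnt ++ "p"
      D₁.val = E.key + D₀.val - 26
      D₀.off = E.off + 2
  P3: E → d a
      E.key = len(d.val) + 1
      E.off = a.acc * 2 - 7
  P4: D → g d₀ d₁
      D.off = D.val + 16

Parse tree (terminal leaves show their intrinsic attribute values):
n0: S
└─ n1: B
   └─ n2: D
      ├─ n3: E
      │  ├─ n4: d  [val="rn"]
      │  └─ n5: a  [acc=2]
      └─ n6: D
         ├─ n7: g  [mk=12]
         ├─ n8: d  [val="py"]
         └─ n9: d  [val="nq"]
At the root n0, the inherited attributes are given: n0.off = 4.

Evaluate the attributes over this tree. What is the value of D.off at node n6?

17

1. n0.off = 4  [given at root]
2. n1.key = true  [S.off > 3]
3. n2.cnt = "vx"  ["vx"]
4. n2.val = 24  [24]
5. n3.pre = "vxy"  [D₀.cnt ++ "y"]
6. n4.val = "rn"  [terminal]
7. n5.acc = 2  [terminal]
8. n3.key = 3  [len(d.val) + 1]
9. n3.off = -3  [a.acc * 2 - 7]
10. n6.cnt = "vxp"  [D₀.cnt ++ "p"]
11. n6.val = 1  [E.key + D₀.val - 26]
12. n7.mk = 12  [terminal]
13. n8.val = "py"  [terminal]
14. n9.val = "nq"  [terminal]
15. n6.off = 17  [D.val + 16]
16. n2.off = -1  [E.off + 2]
17. n1.fin = "rv"  ["rv"]
18. n1.env = -1  [D.off]
19. n1.val = true  [B.key == true]
20. n0.acc = 1  [(if B.val then B.env else S.off) + 2]
21. n0.lim = 1  [S.off - 3]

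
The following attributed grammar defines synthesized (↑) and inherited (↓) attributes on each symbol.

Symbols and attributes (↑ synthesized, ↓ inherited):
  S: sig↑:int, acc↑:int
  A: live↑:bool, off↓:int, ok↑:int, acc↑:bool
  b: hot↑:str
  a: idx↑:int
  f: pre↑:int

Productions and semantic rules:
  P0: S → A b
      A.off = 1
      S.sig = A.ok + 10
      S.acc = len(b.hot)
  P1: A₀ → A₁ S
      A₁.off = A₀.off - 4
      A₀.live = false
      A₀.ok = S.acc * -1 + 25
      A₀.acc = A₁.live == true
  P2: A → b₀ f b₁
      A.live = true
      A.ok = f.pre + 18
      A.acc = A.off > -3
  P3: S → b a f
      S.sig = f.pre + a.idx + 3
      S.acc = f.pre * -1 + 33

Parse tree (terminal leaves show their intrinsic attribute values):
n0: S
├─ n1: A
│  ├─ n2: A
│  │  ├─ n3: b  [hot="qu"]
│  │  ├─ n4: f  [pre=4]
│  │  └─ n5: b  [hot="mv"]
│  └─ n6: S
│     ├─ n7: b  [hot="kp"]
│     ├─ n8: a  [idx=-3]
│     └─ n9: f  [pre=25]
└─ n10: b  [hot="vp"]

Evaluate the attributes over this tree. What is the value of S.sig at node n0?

1. n1.off = 1  [1]
2. n2.off = -3  [A₀.off - 4]
3. n3.hot = "qu"  [terminal]
4. n4.pre = 4  [terminal]
5. n5.hot = "mv"  [terminal]
6. n2.live = true  [true]
7. n2.ok = 22  [f.pre + 18]
8. n2.acc = false  [A.off > -3]
9. n7.hot = "kp"  [terminal]
10. n8.idx = -3  [terminal]
11. n9.pre = 25  [terminal]
12. n6.sig = 25  [f.pre + a.idx + 3]
13. n6.acc = 8  [f.pre * -1 + 33]
14. n1.live = false  [false]
15. n1.ok = 17  [S.acc * -1 + 25]
16. n1.acc = true  [A₁.live == true]
17. n10.hot = "vp"  [terminal]
18. n0.sig = 27  [A.ok + 10]
19. n0.acc = 2  [len(b.hot)]

27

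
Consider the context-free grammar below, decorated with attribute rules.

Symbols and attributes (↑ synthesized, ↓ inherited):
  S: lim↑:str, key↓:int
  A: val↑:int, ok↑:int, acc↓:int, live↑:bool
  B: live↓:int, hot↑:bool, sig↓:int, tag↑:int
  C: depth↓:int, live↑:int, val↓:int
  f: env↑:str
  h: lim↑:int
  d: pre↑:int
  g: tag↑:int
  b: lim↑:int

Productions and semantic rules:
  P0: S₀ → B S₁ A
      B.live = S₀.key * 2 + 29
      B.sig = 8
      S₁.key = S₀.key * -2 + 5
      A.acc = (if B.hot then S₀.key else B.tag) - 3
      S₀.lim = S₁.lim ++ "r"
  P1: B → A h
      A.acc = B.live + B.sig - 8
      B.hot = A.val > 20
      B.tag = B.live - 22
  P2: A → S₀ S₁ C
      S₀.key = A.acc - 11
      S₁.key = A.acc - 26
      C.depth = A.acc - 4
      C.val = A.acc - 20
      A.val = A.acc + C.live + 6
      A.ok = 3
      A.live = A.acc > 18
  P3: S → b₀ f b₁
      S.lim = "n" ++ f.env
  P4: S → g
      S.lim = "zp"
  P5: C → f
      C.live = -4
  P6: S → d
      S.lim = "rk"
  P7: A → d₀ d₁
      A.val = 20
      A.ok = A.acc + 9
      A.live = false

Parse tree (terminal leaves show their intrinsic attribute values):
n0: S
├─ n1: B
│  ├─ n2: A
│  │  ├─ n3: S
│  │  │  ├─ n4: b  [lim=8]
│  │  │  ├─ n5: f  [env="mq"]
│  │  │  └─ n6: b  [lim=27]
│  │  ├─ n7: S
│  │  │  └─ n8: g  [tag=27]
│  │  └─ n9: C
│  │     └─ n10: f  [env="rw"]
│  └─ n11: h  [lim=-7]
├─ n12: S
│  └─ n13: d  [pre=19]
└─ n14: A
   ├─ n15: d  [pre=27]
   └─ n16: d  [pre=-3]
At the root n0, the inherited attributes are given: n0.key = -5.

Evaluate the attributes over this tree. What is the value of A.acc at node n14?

-8

1. n0.key = -5  [given at root]
2. n1.live = 19  [S₀.key * 2 + 29]
3. n1.sig = 8  [8]
4. n2.acc = 19  [B.live + B.sig - 8]
5. n3.key = 8  [A.acc - 11]
6. n4.lim = 8  [terminal]
7. n5.env = "mq"  [terminal]
8. n6.lim = 27  [terminal]
9. n3.lim = "nmq"  ["n" ++ f.env]
10. n7.key = -7  [A.acc - 26]
11. n8.tag = 27  [terminal]
12. n7.lim = "zp"  ["zp"]
13. n9.depth = 15  [A.acc - 4]
14. n9.val = -1  [A.acc - 20]
15. n10.env = "rw"  [terminal]
16. n9.live = -4  [-4]
17. n2.val = 21  [A.acc + C.live + 6]
18. n2.ok = 3  [3]
19. n2.live = true  [A.acc > 18]
20. n11.lim = -7  [terminal]
21. n1.hot = true  [A.val > 20]
22. n1.tag = -3  [B.live - 22]
23. n12.key = 15  [S₀.key * -2 + 5]
24. n13.pre = 19  [terminal]
25. n12.lim = "rk"  ["rk"]
26. n14.acc = -8  [(if B.hot then S₀.key else B.tag) - 3]
27. n15.pre = 27  [terminal]
28. n16.pre = -3  [terminal]
29. n14.val = 20  [20]
30. n14.ok = 1  [A.acc + 9]
31. n14.live = false  [false]
32. n0.lim = "rkr"  [S₁.lim ++ "r"]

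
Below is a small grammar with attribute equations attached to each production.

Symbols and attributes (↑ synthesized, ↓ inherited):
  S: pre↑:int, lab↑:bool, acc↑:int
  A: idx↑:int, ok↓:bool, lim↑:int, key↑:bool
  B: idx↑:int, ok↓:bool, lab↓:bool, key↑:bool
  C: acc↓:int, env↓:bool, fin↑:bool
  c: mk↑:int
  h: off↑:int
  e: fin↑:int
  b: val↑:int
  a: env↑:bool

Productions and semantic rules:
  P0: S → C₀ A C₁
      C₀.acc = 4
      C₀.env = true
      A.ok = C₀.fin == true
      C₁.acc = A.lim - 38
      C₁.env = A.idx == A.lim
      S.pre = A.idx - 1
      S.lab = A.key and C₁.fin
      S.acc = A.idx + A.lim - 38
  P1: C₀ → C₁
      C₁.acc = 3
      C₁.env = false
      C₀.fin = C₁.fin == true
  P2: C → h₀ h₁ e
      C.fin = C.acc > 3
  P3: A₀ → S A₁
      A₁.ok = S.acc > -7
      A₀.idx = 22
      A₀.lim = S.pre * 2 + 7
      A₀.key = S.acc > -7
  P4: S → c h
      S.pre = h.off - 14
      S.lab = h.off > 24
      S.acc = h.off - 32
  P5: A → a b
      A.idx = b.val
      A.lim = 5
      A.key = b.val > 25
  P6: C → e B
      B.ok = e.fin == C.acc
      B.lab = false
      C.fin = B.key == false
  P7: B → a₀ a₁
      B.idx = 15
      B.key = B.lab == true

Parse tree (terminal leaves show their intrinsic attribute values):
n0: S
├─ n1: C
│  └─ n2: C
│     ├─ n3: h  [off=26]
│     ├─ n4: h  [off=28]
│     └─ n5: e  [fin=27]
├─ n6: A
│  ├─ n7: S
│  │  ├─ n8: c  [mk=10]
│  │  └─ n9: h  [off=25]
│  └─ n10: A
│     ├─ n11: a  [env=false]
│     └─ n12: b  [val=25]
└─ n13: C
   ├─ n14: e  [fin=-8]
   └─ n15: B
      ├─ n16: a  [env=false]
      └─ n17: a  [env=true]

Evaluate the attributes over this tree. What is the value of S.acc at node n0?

1. n1.acc = 4  [4]
2. n1.env = true  [true]
3. n2.acc = 3  [3]
4. n2.env = false  [false]
5. n3.off = 26  [terminal]
6. n4.off = 28  [terminal]
7. n5.fin = 27  [terminal]
8. n2.fin = false  [C.acc > 3]
9. n1.fin = false  [C₁.fin == true]
10. n6.ok = false  [C₀.fin == true]
11. n8.mk = 10  [terminal]
12. n9.off = 25  [terminal]
13. n7.pre = 11  [h.off - 14]
14. n7.lab = true  [h.off > 24]
15. n7.acc = -7  [h.off - 32]
16. n10.ok = false  [S.acc > -7]
17. n11.env = false  [terminal]
18. n12.val = 25  [terminal]
19. n10.idx = 25  [b.val]
20. n10.lim = 5  [5]
21. n10.key = false  [b.val > 25]
22. n6.idx = 22  [22]
23. n6.lim = 29  [S.pre * 2 + 7]
24. n6.key = false  [S.acc > -7]
25. n13.acc = -9  [A.lim - 38]
26. n13.env = false  [A.idx == A.lim]
27. n14.fin = -8  [terminal]
28. n15.ok = false  [e.fin == C.acc]
29. n15.lab = false  [false]
30. n16.env = false  [terminal]
31. n17.env = true  [terminal]
32. n15.idx = 15  [15]
33. n15.key = false  [B.lab == true]
34. n13.fin = true  [B.key == false]
35. n0.pre = 21  [A.idx - 1]
36. n0.lab = false  [A.key and C₁.fin]
37. n0.acc = 13  [A.idx + A.lim - 38]

13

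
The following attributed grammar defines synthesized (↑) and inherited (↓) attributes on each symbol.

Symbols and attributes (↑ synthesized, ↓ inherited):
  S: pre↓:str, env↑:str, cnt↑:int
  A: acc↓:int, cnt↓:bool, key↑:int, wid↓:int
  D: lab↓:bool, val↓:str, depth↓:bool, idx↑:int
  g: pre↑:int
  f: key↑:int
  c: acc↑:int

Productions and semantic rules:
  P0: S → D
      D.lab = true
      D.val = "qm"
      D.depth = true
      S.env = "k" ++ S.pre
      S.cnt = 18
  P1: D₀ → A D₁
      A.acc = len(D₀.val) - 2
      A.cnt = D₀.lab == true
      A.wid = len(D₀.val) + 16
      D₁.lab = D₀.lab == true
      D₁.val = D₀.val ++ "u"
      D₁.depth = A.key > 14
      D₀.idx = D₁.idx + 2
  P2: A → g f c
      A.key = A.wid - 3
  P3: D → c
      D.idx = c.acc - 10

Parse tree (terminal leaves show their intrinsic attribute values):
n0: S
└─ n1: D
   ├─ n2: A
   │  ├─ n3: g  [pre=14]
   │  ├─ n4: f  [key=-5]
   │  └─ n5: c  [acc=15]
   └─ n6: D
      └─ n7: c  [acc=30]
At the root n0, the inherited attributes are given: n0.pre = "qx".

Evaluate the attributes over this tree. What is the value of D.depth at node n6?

true

1. n0.pre = "qx"  [given at root]
2. n1.lab = true  [true]
3. n1.val = "qm"  ["qm"]
4. n1.depth = true  [true]
5. n2.acc = 0  [len(D₀.val) - 2]
6. n2.cnt = true  [D₀.lab == true]
7. n2.wid = 18  [len(D₀.val) + 16]
8. n3.pre = 14  [terminal]
9. n4.key = -5  [terminal]
10. n5.acc = 15  [terminal]
11. n2.key = 15  [A.wid - 3]
12. n6.lab = true  [D₀.lab == true]
13. n6.val = "qmu"  [D₀.val ++ "u"]
14. n6.depth = true  [A.key > 14]
15. n7.acc = 30  [terminal]
16. n6.idx = 20  [c.acc - 10]
17. n1.idx = 22  [D₁.idx + 2]
18. n0.env = "kqx"  ["k" ++ S.pre]
19. n0.cnt = 18  [18]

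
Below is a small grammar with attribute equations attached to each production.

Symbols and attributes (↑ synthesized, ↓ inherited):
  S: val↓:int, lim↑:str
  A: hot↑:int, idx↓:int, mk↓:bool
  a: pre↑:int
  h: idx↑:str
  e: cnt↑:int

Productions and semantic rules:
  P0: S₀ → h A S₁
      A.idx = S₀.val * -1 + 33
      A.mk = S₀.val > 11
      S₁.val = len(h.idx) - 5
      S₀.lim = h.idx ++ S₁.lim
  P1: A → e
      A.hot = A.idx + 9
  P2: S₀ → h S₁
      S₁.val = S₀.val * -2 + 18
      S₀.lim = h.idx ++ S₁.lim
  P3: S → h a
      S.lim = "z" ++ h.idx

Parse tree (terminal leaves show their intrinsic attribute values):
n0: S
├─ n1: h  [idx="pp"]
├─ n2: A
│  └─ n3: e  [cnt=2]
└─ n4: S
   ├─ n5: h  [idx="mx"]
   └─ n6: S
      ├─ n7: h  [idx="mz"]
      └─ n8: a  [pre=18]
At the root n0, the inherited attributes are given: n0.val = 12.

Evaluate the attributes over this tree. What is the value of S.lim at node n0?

"ppmxzmz"

1. n0.val = 12  [given at root]
2. n1.idx = "pp"  [terminal]
3. n2.idx = 21  [S₀.val * -1 + 33]
4. n2.mk = true  [S₀.val > 11]
5. n3.cnt = 2  [terminal]
6. n2.hot = 30  [A.idx + 9]
7. n4.val = -3  [len(h.idx) - 5]
8. n5.idx = "mx"  [terminal]
9. n6.val = 24  [S₀.val * -2 + 18]
10. n7.idx = "mz"  [terminal]
11. n8.pre = 18  [terminal]
12. n6.lim = "zmz"  ["z" ++ h.idx]
13. n4.lim = "mxzmz"  [h.idx ++ S₁.lim]
14. n0.lim = "ppmxzmz"  [h.idx ++ S₁.lim]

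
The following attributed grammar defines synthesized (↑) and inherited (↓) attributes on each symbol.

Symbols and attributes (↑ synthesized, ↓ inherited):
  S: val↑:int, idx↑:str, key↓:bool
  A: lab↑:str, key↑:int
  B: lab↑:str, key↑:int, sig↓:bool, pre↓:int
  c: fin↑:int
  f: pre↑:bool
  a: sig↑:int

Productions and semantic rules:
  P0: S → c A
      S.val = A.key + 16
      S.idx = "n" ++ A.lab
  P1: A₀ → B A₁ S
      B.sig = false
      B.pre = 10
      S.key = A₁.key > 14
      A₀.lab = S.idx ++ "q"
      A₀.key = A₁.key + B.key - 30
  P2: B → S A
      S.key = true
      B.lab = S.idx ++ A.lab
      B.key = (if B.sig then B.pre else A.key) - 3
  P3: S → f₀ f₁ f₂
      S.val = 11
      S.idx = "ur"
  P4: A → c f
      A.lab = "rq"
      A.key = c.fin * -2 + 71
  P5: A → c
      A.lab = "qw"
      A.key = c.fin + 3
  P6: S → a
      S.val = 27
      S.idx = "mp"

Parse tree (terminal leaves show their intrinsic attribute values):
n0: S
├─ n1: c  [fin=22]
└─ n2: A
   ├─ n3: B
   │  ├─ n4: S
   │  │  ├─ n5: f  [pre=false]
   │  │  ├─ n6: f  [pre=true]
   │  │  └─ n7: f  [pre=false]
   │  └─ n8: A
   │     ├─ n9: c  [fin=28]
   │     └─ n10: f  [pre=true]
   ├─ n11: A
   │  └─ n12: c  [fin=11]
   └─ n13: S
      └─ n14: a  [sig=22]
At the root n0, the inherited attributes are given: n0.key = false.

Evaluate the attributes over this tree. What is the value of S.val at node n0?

12

1. n0.key = false  [given at root]
2. n1.fin = 22  [terminal]
3. n3.sig = false  [false]
4. n3.pre = 10  [10]
5. n4.key = true  [true]
6. n5.pre = false  [terminal]
7. n6.pre = true  [terminal]
8. n7.pre = false  [terminal]
9. n4.val = 11  [11]
10. n4.idx = "ur"  ["ur"]
11. n9.fin = 28  [terminal]
12. n10.pre = true  [terminal]
13. n8.lab = "rq"  ["rq"]
14. n8.key = 15  [c.fin * -2 + 71]
15. n3.lab = "urrq"  [S.idx ++ A.lab]
16. n3.key = 12  [(if B.sig then B.pre else A.key) - 3]
17. n12.fin = 11  [terminal]
18. n11.lab = "qw"  ["qw"]
19. n11.key = 14  [c.fin + 3]
20. n13.key = false  [A₁.key > 14]
21. n14.sig = 22  [terminal]
22. n13.val = 27  [27]
23. n13.idx = "mp"  ["mp"]
24. n2.lab = "mpq"  [S.idx ++ "q"]
25. n2.key = -4  [A₁.key + B.key - 30]
26. n0.val = 12  [A.key + 16]
27. n0.idx = "nmpq"  ["n" ++ A.lab]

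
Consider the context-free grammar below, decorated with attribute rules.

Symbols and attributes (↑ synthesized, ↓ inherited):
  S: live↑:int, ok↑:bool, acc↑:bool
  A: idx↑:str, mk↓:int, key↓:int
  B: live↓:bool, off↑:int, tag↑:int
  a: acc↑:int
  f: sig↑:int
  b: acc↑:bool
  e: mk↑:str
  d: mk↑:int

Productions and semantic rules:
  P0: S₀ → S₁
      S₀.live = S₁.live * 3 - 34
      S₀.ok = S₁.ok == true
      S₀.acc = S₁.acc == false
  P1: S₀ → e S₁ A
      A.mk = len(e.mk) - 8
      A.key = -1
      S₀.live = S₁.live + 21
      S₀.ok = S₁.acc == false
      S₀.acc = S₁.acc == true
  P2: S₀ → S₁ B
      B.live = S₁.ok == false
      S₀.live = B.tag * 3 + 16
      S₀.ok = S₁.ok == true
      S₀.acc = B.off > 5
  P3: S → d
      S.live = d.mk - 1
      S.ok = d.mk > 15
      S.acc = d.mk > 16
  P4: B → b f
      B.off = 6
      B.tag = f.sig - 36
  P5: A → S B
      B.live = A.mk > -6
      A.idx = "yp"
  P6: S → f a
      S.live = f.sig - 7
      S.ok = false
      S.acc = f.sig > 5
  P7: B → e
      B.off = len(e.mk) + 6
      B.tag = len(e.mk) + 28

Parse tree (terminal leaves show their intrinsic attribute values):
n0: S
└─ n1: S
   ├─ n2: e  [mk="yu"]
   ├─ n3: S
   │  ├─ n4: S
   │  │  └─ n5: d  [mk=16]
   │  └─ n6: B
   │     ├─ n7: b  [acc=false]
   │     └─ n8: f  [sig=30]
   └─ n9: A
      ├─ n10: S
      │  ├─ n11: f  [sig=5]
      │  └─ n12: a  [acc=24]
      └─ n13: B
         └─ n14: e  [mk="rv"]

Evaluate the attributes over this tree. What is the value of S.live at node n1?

19

1. n2.mk = "yu"  [terminal]
2. n5.mk = 16  [terminal]
3. n4.live = 15  [d.mk - 1]
4. n4.ok = true  [d.mk > 15]
5. n4.acc = false  [d.mk > 16]
6. n6.live = false  [S₁.ok == false]
7. n7.acc = false  [terminal]
8. n8.sig = 30  [terminal]
9. n6.off = 6  [6]
10. n6.tag = -6  [f.sig - 36]
11. n3.live = -2  [B.tag * 3 + 16]
12. n3.ok = true  [S₁.ok == true]
13. n3.acc = true  [B.off > 5]
14. n9.mk = -6  [len(e.mk) - 8]
15. n9.key = -1  [-1]
16. n11.sig = 5  [terminal]
17. n12.acc = 24  [terminal]
18. n10.live = -2  [f.sig - 7]
19. n10.ok = false  [false]
20. n10.acc = false  [f.sig > 5]
21. n13.live = false  [A.mk > -6]
22. n14.mk = "rv"  [terminal]
23. n13.off = 8  [len(e.mk) + 6]
24. n13.tag = 30  [len(e.mk) + 28]
25. n9.idx = "yp"  ["yp"]
26. n1.live = 19  [S₁.live + 21]
27. n1.ok = false  [S₁.acc == false]
28. n1.acc = true  [S₁.acc == true]
29. n0.live = 23  [S₁.live * 3 - 34]
30. n0.ok = false  [S₁.ok == true]
31. n0.acc = false  [S₁.acc == false]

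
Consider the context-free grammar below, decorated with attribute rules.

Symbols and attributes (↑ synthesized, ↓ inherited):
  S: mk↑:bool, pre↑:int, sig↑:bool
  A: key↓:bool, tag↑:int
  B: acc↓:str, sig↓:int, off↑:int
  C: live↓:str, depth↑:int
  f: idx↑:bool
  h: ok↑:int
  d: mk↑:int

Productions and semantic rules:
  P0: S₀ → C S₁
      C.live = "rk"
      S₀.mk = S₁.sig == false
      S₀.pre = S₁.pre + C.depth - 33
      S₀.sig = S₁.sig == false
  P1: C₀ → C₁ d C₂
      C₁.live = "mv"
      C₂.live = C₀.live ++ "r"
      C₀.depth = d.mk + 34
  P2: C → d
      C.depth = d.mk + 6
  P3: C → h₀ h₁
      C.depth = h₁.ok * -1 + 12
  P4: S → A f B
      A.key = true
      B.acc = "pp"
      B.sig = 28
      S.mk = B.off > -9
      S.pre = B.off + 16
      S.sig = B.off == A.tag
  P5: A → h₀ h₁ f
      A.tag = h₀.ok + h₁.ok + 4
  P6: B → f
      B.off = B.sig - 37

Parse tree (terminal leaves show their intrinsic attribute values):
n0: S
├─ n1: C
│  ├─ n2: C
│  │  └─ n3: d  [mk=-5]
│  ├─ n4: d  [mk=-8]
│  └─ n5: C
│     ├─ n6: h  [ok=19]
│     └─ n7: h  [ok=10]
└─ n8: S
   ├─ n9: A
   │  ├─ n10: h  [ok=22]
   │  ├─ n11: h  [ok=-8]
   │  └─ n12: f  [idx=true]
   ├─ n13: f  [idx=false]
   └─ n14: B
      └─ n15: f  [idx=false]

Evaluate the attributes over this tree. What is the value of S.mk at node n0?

1. n1.live = "rk"  ["rk"]
2. n2.live = "mv"  ["mv"]
3. n3.mk = -5  [terminal]
4. n2.depth = 1  [d.mk + 6]
5. n4.mk = -8  [terminal]
6. n5.live = "rkr"  [C₀.live ++ "r"]
7. n6.ok = 19  [terminal]
8. n7.ok = 10  [terminal]
9. n5.depth = 2  [h₁.ok * -1 + 12]
10. n1.depth = 26  [d.mk + 34]
11. n9.key = true  [true]
12. n10.ok = 22  [terminal]
13. n11.ok = -8  [terminal]
14. n12.idx = true  [terminal]
15. n9.tag = 18  [h₀.ok + h₁.ok + 4]
16. n13.idx = false  [terminal]
17. n14.acc = "pp"  ["pp"]
18. n14.sig = 28  [28]
19. n15.idx = false  [terminal]
20. n14.off = -9  [B.sig - 37]
21. n8.mk = false  [B.off > -9]
22. n8.pre = 7  [B.off + 16]
23. n8.sig = false  [B.off == A.tag]
24. n0.mk = true  [S₁.sig == false]
25. n0.pre = 0  [S₁.pre + C.depth - 33]
26. n0.sig = true  [S₁.sig == false]

true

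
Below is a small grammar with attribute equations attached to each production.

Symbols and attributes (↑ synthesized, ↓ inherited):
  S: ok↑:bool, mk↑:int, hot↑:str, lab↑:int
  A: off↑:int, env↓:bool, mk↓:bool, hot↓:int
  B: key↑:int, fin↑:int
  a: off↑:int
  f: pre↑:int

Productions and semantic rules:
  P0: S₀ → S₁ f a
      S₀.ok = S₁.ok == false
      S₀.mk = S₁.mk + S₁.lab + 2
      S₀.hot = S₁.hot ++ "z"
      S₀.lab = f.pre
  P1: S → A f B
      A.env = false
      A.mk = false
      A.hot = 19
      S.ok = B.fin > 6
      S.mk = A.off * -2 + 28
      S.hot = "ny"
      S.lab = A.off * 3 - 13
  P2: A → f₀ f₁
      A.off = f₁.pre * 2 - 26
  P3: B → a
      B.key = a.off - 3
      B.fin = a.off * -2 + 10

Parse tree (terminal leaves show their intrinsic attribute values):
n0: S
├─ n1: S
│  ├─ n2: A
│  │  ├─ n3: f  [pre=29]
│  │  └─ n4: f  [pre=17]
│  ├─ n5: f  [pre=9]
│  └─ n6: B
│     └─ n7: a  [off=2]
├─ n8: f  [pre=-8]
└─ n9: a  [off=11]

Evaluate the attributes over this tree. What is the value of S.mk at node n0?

1. n2.env = false  [false]
2. n2.mk = false  [false]
3. n2.hot = 19  [19]
4. n3.pre = 29  [terminal]
5. n4.pre = 17  [terminal]
6. n2.off = 8  [f₁.pre * 2 - 26]
7. n5.pre = 9  [terminal]
8. n7.off = 2  [terminal]
9. n6.key = -1  [a.off - 3]
10. n6.fin = 6  [a.off * -2 + 10]
11. n1.ok = false  [B.fin > 6]
12. n1.mk = 12  [A.off * -2 + 28]
13. n1.hot = "ny"  ["ny"]
14. n1.lab = 11  [A.off * 3 - 13]
15. n8.pre = -8  [terminal]
16. n9.off = 11  [terminal]
17. n0.ok = true  [S₁.ok == false]
18. n0.mk = 25  [S₁.mk + S₁.lab + 2]
19. n0.hot = "nyz"  [S₁.hot ++ "z"]
20. n0.lab = -8  [f.pre]

25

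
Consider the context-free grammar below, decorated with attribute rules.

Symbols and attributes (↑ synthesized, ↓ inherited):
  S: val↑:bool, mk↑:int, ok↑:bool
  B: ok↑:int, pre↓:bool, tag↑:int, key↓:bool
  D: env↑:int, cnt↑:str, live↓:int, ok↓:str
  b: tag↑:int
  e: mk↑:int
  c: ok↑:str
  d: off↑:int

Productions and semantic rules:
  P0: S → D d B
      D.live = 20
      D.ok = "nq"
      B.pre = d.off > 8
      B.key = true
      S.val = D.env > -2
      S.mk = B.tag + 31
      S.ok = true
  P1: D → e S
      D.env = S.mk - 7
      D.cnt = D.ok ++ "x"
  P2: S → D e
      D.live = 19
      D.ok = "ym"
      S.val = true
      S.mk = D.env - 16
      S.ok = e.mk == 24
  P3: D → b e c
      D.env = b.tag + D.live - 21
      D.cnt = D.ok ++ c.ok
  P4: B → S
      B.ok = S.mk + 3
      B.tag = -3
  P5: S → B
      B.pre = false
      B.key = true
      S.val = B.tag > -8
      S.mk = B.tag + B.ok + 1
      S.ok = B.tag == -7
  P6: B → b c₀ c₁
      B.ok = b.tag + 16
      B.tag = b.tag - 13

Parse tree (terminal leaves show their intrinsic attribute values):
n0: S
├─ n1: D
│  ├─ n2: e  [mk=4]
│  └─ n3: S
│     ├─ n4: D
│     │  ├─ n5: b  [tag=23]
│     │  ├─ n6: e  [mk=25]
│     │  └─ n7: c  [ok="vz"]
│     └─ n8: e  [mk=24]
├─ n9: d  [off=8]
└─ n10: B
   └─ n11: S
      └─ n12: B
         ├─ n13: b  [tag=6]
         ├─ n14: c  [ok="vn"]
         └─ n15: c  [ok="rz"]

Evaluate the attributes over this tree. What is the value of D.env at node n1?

-2

1. n1.live = 20  [20]
2. n1.ok = "nq"  ["nq"]
3. n2.mk = 4  [terminal]
4. n4.live = 19  [19]
5. n4.ok = "ym"  ["ym"]
6. n5.tag = 23  [terminal]
7. n6.mk = 25  [terminal]
8. n7.ok = "vz"  [terminal]
9. n4.env = 21  [b.tag + D.live - 21]
10. n4.cnt = "ymvz"  [D.ok ++ c.ok]
11. n8.mk = 24  [terminal]
12. n3.val = true  [true]
13. n3.mk = 5  [D.env - 16]
14. n3.ok = true  [e.mk == 24]
15. n1.env = -2  [S.mk - 7]
16. n1.cnt = "nqx"  [D.ok ++ "x"]
17. n9.off = 8  [terminal]
18. n10.pre = false  [d.off > 8]
19. n10.key = true  [true]
20. n12.pre = false  [false]
21. n12.key = true  [true]
22. n13.tag = 6  [terminal]
23. n14.ok = "vn"  [terminal]
24. n15.ok = "rz"  [terminal]
25. n12.ok = 22  [b.tag + 16]
26. n12.tag = -7  [b.tag - 13]
27. n11.val = true  [B.tag > -8]
28. n11.mk = 16  [B.tag + B.ok + 1]
29. n11.ok = true  [B.tag == -7]
30. n10.ok = 19  [S.mk + 3]
31. n10.tag = -3  [-3]
32. n0.val = false  [D.env > -2]
33. n0.mk = 28  [B.tag + 31]
34. n0.ok = true  [true]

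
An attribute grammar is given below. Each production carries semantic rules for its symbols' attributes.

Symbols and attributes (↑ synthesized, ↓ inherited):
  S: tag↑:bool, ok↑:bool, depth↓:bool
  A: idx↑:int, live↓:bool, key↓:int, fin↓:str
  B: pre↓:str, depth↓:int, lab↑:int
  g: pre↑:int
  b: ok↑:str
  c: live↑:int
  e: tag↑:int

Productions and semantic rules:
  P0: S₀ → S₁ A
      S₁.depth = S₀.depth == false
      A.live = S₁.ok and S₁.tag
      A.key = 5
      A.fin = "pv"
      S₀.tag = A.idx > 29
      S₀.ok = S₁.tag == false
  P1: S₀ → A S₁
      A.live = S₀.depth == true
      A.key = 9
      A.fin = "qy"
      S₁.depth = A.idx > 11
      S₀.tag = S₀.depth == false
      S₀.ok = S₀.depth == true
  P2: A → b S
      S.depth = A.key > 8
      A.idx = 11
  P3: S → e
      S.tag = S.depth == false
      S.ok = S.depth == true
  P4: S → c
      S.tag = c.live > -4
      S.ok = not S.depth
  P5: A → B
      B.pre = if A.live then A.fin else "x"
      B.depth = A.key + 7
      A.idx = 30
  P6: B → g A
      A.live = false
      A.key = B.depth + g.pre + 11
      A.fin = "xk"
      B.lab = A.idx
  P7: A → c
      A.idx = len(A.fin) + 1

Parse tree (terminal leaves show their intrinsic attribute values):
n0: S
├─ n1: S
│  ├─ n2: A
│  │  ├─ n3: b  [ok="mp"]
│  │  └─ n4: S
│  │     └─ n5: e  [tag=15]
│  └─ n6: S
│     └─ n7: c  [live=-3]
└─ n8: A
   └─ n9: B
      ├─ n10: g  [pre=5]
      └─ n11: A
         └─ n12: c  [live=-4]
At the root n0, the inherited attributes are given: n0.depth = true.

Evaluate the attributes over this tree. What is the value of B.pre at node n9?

"x"

1. n0.depth = true  [given at root]
2. n1.depth = false  [S₀.depth == false]
3. n2.live = false  [S₀.depth == true]
4. n2.key = 9  [9]
5. n2.fin = "qy"  ["qy"]
6. n3.ok = "mp"  [terminal]
7. n4.depth = true  [A.key > 8]
8. n5.tag = 15  [terminal]
9. n4.tag = false  [S.depth == false]
10. n4.ok = true  [S.depth == true]
11. n2.idx = 11  [11]
12. n6.depth = false  [A.idx > 11]
13. n7.live = -3  [terminal]
14. n6.tag = true  [c.live > -4]
15. n6.ok = true  [not S.depth]
16. n1.tag = true  [S₀.depth == false]
17. n1.ok = false  [S₀.depth == true]
18. n8.live = false  [S₁.ok and S₁.tag]
19. n8.key = 5  [5]
20. n8.fin = "pv"  ["pv"]
21. n9.pre = "x"  [if A.live then A.fin else "x"]
22. n9.depth = 12  [A.key + 7]
23. n10.pre = 5  [terminal]
24. n11.live = false  [false]
25. n11.key = 28  [B.depth + g.pre + 11]
26. n11.fin = "xk"  ["xk"]
27. n12.live = -4  [terminal]
28. n11.idx = 3  [len(A.fin) + 1]
29. n9.lab = 3  [A.idx]
30. n8.idx = 30  [30]
31. n0.tag = true  [A.idx > 29]
32. n0.ok = false  [S₁.tag == false]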